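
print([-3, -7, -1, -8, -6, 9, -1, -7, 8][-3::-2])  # [-1, -6, -1, -3]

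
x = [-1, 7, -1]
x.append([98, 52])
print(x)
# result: [-1, 7, -1, [98, 52]]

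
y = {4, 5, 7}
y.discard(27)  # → {4, 5, 7}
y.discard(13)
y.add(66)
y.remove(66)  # {4, 5, 7}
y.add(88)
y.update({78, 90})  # {4, 5, 7, 78, 88, 90}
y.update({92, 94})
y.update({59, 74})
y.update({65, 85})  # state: {4, 5, 7, 59, 65, 74, 78, 85, 88, 90, 92, 94}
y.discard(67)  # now {4, 5, 7, 59, 65, 74, 78, 85, 88, 90, 92, 94}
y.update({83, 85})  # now {4, 5, 7, 59, 65, 74, 78, 83, 85, 88, 90, 92, 94}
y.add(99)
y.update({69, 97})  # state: {4, 5, 7, 59, 65, 69, 74, 78, 83, 85, 88, 90, 92, 94, 97, 99}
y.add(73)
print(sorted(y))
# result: [4, 5, 7, 59, 65, 69, 73, 74, 78, 83, 85, 88, 90, 92, 94, 97, 99]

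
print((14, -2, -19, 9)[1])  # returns -2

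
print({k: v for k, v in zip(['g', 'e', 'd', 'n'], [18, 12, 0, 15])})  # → {'g': 18, 'e': 12, 'd': 0, 'n': 15}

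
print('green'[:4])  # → gree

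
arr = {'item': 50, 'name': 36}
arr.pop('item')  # 50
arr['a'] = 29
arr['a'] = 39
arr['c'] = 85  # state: {'name': 36, 'a': 39, 'c': 85}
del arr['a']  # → {'name': 36, 'c': 85}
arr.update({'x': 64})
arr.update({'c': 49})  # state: {'name': 36, 'c': 49, 'x': 64}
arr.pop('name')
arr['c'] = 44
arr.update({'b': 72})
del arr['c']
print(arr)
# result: {'x': 64, 'b': 72}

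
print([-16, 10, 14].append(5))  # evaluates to None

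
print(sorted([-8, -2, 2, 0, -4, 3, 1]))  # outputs [-8, -4, -2, 0, 1, 2, 3]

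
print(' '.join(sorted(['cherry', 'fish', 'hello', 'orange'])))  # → cherry fish hello orange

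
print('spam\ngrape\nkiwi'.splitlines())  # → ['spam', 'grape', 'kiwi']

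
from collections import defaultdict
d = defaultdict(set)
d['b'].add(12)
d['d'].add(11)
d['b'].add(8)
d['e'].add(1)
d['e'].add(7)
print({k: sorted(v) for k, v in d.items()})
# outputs {'b': [8, 12], 'd': [11], 'e': [1, 7]}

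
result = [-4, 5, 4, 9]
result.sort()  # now [-4, 4, 5, 9]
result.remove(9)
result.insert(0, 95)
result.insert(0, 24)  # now [24, 95, -4, 4, 5]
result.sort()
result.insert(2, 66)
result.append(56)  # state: [-4, 4, 66, 5, 24, 95, 56]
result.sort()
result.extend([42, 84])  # [-4, 4, 5, 24, 56, 66, 95, 42, 84]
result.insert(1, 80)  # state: [-4, 80, 4, 5, 24, 56, 66, 95, 42, 84]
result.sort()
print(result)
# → [-4, 4, 5, 24, 42, 56, 66, 80, 84, 95]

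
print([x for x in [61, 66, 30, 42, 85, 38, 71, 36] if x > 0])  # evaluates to [61, 66, 30, 42, 85, 38, 71, 36]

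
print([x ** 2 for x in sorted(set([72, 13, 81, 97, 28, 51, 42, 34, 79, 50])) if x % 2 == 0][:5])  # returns [784, 1156, 1764, 2500, 5184]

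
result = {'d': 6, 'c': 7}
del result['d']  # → {'c': 7}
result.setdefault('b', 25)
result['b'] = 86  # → {'c': 7, 'b': 86}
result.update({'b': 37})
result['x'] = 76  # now {'c': 7, 'b': 37, 'x': 76}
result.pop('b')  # 37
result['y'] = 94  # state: {'c': 7, 'x': 76, 'y': 94}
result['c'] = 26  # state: {'c': 26, 'x': 76, 'y': 94}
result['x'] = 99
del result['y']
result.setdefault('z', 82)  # 82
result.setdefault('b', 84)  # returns 84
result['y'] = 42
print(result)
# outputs {'c': 26, 'x': 99, 'z': 82, 'b': 84, 'y': 42}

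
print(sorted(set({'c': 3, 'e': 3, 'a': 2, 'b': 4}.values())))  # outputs [2, 3, 4]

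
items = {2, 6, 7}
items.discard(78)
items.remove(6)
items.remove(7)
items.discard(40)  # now {2}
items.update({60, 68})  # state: {2, 60, 68}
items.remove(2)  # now {60, 68}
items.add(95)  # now {60, 68, 95}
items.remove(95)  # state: {60, 68}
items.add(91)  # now {60, 68, 91}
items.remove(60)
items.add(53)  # {53, 68, 91}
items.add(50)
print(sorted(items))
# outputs [50, 53, 68, 91]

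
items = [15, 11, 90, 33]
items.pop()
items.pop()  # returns 90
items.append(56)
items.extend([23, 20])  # [15, 11, 56, 23, 20]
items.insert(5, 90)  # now [15, 11, 56, 23, 20, 90]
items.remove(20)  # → [15, 11, 56, 23, 90]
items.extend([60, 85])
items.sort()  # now [11, 15, 23, 56, 60, 85, 90]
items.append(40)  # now [11, 15, 23, 56, 60, 85, 90, 40]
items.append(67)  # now [11, 15, 23, 56, 60, 85, 90, 40, 67]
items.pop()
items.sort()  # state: [11, 15, 23, 40, 56, 60, 85, 90]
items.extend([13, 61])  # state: [11, 15, 23, 40, 56, 60, 85, 90, 13, 61]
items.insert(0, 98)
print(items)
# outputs [98, 11, 15, 23, 40, 56, 60, 85, 90, 13, 61]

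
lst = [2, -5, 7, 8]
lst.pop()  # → 8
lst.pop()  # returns 7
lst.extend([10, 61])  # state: [2, -5, 10, 61]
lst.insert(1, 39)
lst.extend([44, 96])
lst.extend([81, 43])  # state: [2, 39, -5, 10, 61, 44, 96, 81, 43]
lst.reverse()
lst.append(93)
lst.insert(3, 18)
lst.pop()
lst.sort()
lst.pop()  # 96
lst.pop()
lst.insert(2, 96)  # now [-5, 2, 96, 10, 18, 39, 43, 44, 61]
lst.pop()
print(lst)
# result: [-5, 2, 96, 10, 18, 39, 43, 44]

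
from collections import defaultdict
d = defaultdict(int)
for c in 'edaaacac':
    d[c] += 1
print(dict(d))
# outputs {'e': 1, 'd': 1, 'a': 4, 'c': 2}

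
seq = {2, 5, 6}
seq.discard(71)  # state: {2, 5, 6}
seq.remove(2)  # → {5, 6}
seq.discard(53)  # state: {5, 6}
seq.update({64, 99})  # {5, 6, 64, 99}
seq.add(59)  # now {5, 6, 59, 64, 99}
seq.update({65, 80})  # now {5, 6, 59, 64, 65, 80, 99}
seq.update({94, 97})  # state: {5, 6, 59, 64, 65, 80, 94, 97, 99}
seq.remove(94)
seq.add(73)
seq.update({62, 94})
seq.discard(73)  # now {5, 6, 59, 62, 64, 65, 80, 94, 97, 99}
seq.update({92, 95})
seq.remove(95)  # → {5, 6, 59, 62, 64, 65, 80, 92, 94, 97, 99}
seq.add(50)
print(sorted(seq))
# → [5, 6, 50, 59, 62, 64, 65, 80, 92, 94, 97, 99]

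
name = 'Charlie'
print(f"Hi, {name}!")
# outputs Hi, Charlie!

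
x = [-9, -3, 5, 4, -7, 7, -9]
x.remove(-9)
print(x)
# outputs [-3, 5, 4, -7, 7, -9]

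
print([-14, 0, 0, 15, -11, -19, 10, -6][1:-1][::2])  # [0, 15, -19]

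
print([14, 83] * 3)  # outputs [14, 83, 14, 83, 14, 83]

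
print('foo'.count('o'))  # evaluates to 2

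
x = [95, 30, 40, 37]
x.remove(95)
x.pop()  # 37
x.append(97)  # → [30, 40, 97]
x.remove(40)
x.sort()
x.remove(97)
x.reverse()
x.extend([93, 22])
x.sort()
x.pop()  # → 93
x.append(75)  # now [22, 30, 75]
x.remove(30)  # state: [22, 75]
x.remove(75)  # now [22]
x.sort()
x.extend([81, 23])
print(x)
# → [22, 81, 23]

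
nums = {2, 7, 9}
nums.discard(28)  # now {2, 7, 9}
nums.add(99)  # {2, 7, 9, 99}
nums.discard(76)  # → {2, 7, 9, 99}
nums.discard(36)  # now {2, 7, 9, 99}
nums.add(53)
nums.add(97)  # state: {2, 7, 9, 53, 97, 99}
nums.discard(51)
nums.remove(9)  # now {2, 7, 53, 97, 99}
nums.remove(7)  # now {2, 53, 97, 99}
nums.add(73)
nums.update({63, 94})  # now {2, 53, 63, 73, 94, 97, 99}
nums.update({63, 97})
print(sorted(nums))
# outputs [2, 53, 63, 73, 94, 97, 99]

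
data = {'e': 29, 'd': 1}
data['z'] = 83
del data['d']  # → {'e': 29, 'z': 83}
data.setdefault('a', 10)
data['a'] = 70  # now {'e': 29, 'z': 83, 'a': 70}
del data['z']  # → {'e': 29, 'a': 70}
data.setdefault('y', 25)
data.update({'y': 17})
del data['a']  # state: {'e': 29, 'y': 17}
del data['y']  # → {'e': 29}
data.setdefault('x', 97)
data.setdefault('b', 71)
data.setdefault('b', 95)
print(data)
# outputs {'e': 29, 'x': 97, 'b': 71}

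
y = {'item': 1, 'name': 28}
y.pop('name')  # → 28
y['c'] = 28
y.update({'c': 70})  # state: {'item': 1, 'c': 70}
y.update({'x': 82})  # {'item': 1, 'c': 70, 'x': 82}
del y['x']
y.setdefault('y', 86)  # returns 86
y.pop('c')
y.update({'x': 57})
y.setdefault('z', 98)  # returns 98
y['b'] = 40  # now {'item': 1, 'y': 86, 'x': 57, 'z': 98, 'b': 40}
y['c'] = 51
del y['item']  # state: {'y': 86, 'x': 57, 'z': 98, 'b': 40, 'c': 51}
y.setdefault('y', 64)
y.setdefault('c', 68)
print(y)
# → {'y': 86, 'x': 57, 'z': 98, 'b': 40, 'c': 51}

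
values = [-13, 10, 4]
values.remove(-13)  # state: [10, 4]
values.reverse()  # [4, 10]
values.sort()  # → [4, 10]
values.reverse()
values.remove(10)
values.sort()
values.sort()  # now [4]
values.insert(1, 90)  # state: [4, 90]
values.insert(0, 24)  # [24, 4, 90]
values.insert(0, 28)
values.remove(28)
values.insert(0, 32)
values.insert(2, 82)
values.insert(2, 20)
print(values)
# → [32, 24, 20, 82, 4, 90]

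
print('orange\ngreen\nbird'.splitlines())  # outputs ['orange', 'green', 'bird']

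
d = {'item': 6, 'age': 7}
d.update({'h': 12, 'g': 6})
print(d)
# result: {'item': 6, 'age': 7, 'h': 12, 'g': 6}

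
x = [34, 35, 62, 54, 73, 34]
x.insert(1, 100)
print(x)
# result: [34, 100, 35, 62, 54, 73, 34]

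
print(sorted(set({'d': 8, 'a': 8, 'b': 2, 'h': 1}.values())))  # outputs [1, 2, 8]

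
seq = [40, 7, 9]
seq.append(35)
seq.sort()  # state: [7, 9, 35, 40]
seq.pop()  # 40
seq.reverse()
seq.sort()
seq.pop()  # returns 35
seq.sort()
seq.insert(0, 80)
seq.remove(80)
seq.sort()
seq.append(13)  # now [7, 9, 13]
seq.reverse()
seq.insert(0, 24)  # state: [24, 13, 9, 7]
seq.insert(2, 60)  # [24, 13, 60, 9, 7]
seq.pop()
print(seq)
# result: [24, 13, 60, 9]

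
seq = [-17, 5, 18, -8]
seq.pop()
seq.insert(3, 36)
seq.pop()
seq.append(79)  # [-17, 5, 18, 79]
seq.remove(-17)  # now [5, 18, 79]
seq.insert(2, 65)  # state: [5, 18, 65, 79]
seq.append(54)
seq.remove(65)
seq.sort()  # [5, 18, 54, 79]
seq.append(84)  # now [5, 18, 54, 79, 84]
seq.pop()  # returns 84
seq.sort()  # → [5, 18, 54, 79]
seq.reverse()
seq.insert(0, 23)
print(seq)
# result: [23, 79, 54, 18, 5]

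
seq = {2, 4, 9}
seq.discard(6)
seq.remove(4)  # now {2, 9}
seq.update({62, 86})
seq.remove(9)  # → {2, 62, 86}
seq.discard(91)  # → {2, 62, 86}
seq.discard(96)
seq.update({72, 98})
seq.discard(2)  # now {62, 72, 86, 98}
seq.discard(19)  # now {62, 72, 86, 98}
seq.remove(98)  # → {62, 72, 86}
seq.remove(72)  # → {62, 86}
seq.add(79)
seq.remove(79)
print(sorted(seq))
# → [62, 86]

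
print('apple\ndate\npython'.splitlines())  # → ['apple', 'date', 'python']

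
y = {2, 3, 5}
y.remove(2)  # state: {3, 5}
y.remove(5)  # {3}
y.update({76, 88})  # {3, 76, 88}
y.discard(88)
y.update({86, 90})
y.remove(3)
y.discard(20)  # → {76, 86, 90}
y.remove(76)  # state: {86, 90}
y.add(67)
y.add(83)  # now {67, 83, 86, 90}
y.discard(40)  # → {67, 83, 86, 90}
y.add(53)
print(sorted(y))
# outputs [53, 67, 83, 86, 90]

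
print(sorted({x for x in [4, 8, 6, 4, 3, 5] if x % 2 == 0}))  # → [4, 6, 8]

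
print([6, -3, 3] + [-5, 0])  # [6, -3, 3, -5, 0]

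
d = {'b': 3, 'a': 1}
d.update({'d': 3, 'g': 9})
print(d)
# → {'b': 3, 'a': 1, 'd': 3, 'g': 9}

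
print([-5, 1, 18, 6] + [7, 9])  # [-5, 1, 18, 6, 7, 9]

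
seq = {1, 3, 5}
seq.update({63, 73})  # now {1, 3, 5, 63, 73}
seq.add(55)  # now {1, 3, 5, 55, 63, 73}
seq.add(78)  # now {1, 3, 5, 55, 63, 73, 78}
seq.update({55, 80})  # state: {1, 3, 5, 55, 63, 73, 78, 80}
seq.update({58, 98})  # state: {1, 3, 5, 55, 58, 63, 73, 78, 80, 98}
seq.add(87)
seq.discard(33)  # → {1, 3, 5, 55, 58, 63, 73, 78, 80, 87, 98}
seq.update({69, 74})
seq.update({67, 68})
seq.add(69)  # {1, 3, 5, 55, 58, 63, 67, 68, 69, 73, 74, 78, 80, 87, 98}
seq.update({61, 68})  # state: {1, 3, 5, 55, 58, 61, 63, 67, 68, 69, 73, 74, 78, 80, 87, 98}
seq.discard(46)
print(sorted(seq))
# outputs [1, 3, 5, 55, 58, 61, 63, 67, 68, 69, 73, 74, 78, 80, 87, 98]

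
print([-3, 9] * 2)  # [-3, 9, -3, 9]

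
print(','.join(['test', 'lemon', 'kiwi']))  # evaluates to test,lemon,kiwi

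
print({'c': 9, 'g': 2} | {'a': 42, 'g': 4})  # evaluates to {'c': 9, 'g': 4, 'a': 42}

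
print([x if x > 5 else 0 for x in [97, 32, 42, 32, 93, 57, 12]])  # [97, 32, 42, 32, 93, 57, 12]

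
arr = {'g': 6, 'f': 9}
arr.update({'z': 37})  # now {'g': 6, 'f': 9, 'z': 37}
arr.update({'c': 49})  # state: {'g': 6, 'f': 9, 'z': 37, 'c': 49}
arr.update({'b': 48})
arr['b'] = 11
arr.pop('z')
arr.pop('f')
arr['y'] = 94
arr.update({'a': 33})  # {'g': 6, 'c': 49, 'b': 11, 'y': 94, 'a': 33}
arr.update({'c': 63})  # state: {'g': 6, 'c': 63, 'b': 11, 'y': 94, 'a': 33}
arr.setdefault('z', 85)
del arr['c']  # {'g': 6, 'b': 11, 'y': 94, 'a': 33, 'z': 85}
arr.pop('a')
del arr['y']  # {'g': 6, 'b': 11, 'z': 85}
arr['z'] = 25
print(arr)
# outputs {'g': 6, 'b': 11, 'z': 25}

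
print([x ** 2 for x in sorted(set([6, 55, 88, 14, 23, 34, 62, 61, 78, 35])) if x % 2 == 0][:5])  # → [36, 196, 1156, 3844, 6084]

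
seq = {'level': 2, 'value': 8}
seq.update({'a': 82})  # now {'level': 2, 'value': 8, 'a': 82}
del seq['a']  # {'level': 2, 'value': 8}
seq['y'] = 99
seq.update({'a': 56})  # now {'level': 2, 'value': 8, 'y': 99, 'a': 56}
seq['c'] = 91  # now {'level': 2, 'value': 8, 'y': 99, 'a': 56, 'c': 91}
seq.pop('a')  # 56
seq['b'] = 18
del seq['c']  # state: {'level': 2, 'value': 8, 'y': 99, 'b': 18}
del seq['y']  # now {'level': 2, 'value': 8, 'b': 18}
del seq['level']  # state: {'value': 8, 'b': 18}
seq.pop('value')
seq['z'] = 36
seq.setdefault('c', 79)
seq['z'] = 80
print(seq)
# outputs {'b': 18, 'z': 80, 'c': 79}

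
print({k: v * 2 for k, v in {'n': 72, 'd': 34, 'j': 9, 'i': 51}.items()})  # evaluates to {'n': 144, 'd': 68, 'j': 18, 'i': 102}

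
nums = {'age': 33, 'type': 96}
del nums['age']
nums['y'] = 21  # {'type': 96, 'y': 21}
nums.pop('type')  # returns 96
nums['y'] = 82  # {'y': 82}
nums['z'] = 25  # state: {'y': 82, 'z': 25}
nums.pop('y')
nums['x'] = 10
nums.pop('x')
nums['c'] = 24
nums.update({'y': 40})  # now {'z': 25, 'c': 24, 'y': 40}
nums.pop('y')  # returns 40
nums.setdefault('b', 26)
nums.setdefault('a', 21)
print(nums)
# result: {'z': 25, 'c': 24, 'b': 26, 'a': 21}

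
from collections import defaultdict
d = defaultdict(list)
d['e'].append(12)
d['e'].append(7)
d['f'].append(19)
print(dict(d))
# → {'e': [12, 7], 'f': [19]}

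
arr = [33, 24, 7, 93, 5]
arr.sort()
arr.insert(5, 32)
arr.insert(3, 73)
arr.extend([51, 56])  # [5, 7, 24, 73, 33, 93, 32, 51, 56]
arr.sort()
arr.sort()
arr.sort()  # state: [5, 7, 24, 32, 33, 51, 56, 73, 93]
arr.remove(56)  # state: [5, 7, 24, 32, 33, 51, 73, 93]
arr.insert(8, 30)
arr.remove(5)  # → [7, 24, 32, 33, 51, 73, 93, 30]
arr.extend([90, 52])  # [7, 24, 32, 33, 51, 73, 93, 30, 90, 52]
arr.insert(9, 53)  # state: [7, 24, 32, 33, 51, 73, 93, 30, 90, 53, 52]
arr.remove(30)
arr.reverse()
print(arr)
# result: [52, 53, 90, 93, 73, 51, 33, 32, 24, 7]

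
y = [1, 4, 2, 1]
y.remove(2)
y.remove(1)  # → [4, 1]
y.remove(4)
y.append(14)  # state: [1, 14]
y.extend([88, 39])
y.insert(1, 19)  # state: [1, 19, 14, 88, 39]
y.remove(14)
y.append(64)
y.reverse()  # [64, 39, 88, 19, 1]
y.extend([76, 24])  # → [64, 39, 88, 19, 1, 76, 24]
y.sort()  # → [1, 19, 24, 39, 64, 76, 88]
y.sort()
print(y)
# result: [1, 19, 24, 39, 64, 76, 88]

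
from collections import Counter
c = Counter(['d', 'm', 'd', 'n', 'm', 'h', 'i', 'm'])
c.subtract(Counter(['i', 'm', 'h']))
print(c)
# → Counter({'d': 2, 'm': 2, 'n': 1, 'h': 0, 'i': 0})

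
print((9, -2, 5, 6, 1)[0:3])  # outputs (9, -2, 5)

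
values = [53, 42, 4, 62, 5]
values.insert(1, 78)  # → [53, 78, 42, 4, 62, 5]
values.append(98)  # [53, 78, 42, 4, 62, 5, 98]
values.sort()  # [4, 5, 42, 53, 62, 78, 98]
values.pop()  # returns 98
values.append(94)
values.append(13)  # [4, 5, 42, 53, 62, 78, 94, 13]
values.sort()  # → [4, 5, 13, 42, 53, 62, 78, 94]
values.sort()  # [4, 5, 13, 42, 53, 62, 78, 94]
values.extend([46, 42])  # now [4, 5, 13, 42, 53, 62, 78, 94, 46, 42]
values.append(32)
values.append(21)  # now [4, 5, 13, 42, 53, 62, 78, 94, 46, 42, 32, 21]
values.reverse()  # [21, 32, 42, 46, 94, 78, 62, 53, 42, 13, 5, 4]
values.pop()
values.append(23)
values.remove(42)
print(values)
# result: [21, 32, 46, 94, 78, 62, 53, 42, 13, 5, 23]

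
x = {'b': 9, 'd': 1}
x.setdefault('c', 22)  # 22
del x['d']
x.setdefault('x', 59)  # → 59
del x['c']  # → {'b': 9, 'x': 59}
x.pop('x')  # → 59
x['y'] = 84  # {'b': 9, 'y': 84}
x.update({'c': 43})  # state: {'b': 9, 'y': 84, 'c': 43}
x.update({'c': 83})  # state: {'b': 9, 'y': 84, 'c': 83}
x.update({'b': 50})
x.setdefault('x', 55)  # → 55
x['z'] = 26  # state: {'b': 50, 'y': 84, 'c': 83, 'x': 55, 'z': 26}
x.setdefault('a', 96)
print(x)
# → {'b': 50, 'y': 84, 'c': 83, 'x': 55, 'z': 26, 'a': 96}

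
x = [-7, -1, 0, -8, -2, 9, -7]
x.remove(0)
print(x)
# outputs [-7, -1, -8, -2, 9, -7]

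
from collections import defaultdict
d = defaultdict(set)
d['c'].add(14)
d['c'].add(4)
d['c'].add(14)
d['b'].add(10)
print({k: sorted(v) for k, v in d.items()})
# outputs {'c': [4, 14], 'b': [10]}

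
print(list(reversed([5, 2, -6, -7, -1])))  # [-1, -7, -6, 2, 5]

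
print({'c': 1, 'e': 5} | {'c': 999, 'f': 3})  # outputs {'c': 999, 'e': 5, 'f': 3}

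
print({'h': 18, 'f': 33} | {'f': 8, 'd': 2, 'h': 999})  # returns {'h': 999, 'f': 8, 'd': 2}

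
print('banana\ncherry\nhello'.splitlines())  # ['banana', 'cherry', 'hello']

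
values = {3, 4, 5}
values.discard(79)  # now {3, 4, 5}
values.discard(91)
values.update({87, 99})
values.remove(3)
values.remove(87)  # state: {4, 5, 99}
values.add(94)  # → {4, 5, 94, 99}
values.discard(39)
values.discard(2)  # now {4, 5, 94, 99}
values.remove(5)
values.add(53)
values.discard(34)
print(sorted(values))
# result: [4, 53, 94, 99]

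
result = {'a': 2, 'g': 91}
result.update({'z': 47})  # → {'a': 2, 'g': 91, 'z': 47}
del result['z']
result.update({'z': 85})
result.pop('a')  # 2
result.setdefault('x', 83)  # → 83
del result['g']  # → {'z': 85, 'x': 83}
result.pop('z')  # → 85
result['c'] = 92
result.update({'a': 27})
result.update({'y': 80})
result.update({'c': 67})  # {'x': 83, 'c': 67, 'a': 27, 'y': 80}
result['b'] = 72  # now {'x': 83, 'c': 67, 'a': 27, 'y': 80, 'b': 72}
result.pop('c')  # 67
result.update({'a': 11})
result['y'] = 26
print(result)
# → {'x': 83, 'a': 11, 'y': 26, 'b': 72}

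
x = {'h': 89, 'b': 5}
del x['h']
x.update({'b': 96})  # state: {'b': 96}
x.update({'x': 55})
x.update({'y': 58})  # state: {'b': 96, 'x': 55, 'y': 58}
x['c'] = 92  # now {'b': 96, 'x': 55, 'y': 58, 'c': 92}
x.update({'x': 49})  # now {'b': 96, 'x': 49, 'y': 58, 'c': 92}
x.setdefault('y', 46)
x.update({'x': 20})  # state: {'b': 96, 'x': 20, 'y': 58, 'c': 92}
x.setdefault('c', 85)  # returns 92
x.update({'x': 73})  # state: {'b': 96, 'x': 73, 'y': 58, 'c': 92}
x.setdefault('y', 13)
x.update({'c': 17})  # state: {'b': 96, 'x': 73, 'y': 58, 'c': 17}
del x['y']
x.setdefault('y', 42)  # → 42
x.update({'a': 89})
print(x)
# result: {'b': 96, 'x': 73, 'c': 17, 'y': 42, 'a': 89}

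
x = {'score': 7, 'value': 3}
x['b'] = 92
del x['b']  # {'score': 7, 'value': 3}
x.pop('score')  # 7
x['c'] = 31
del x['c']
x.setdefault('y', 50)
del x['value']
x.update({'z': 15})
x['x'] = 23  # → {'y': 50, 'z': 15, 'x': 23}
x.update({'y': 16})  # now {'y': 16, 'z': 15, 'x': 23}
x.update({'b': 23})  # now {'y': 16, 'z': 15, 'x': 23, 'b': 23}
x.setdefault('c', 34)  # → 34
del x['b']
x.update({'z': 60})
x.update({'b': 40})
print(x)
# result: {'y': 16, 'z': 60, 'x': 23, 'c': 34, 'b': 40}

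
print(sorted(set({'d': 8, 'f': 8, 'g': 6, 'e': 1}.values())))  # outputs [1, 6, 8]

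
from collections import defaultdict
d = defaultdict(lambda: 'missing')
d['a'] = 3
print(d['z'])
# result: missing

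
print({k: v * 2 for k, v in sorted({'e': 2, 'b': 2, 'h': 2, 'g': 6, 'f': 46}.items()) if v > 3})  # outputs {'f': 92, 'g': 12}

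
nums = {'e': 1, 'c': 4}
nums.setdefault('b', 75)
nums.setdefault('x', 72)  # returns 72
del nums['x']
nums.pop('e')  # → 1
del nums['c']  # {'b': 75}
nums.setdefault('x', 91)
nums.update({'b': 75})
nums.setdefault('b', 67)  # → 75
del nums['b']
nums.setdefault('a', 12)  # 12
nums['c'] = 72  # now {'x': 91, 'a': 12, 'c': 72}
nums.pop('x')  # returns 91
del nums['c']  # {'a': 12}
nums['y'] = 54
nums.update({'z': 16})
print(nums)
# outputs {'a': 12, 'y': 54, 'z': 16}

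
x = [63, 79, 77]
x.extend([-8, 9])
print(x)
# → [63, 79, 77, -8, 9]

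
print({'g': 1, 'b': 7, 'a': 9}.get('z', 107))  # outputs 107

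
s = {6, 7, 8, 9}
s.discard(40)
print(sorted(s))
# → [6, 7, 8, 9]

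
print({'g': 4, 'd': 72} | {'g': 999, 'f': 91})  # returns {'g': 999, 'd': 72, 'f': 91}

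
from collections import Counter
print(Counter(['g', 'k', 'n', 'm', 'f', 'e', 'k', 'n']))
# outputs Counter({'k': 2, 'n': 2, 'g': 1, 'm': 1, 'f': 1, 'e': 1})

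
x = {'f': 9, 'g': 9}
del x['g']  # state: {'f': 9}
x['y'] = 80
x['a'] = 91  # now {'f': 9, 'y': 80, 'a': 91}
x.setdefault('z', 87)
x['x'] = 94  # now {'f': 9, 'y': 80, 'a': 91, 'z': 87, 'x': 94}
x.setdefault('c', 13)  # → 13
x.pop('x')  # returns 94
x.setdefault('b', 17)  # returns 17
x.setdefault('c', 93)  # 13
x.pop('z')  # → 87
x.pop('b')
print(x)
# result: {'f': 9, 'y': 80, 'a': 91, 'c': 13}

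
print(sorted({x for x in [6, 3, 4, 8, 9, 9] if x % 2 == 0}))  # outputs [4, 6, 8]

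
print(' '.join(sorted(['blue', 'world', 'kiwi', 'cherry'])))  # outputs blue cherry kiwi world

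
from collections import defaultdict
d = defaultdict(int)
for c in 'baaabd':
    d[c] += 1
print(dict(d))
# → {'b': 2, 'a': 3, 'd': 1}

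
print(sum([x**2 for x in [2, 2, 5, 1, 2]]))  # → 38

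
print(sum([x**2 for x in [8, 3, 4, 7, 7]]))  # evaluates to 187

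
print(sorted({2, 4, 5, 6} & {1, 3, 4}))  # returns [4]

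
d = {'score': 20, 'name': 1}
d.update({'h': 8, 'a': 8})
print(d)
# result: {'score': 20, 'name': 1, 'h': 8, 'a': 8}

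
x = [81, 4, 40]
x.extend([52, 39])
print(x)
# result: [81, 4, 40, 52, 39]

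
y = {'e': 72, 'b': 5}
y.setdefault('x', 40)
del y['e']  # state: {'b': 5, 'x': 40}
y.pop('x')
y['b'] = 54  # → {'b': 54}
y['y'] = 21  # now {'b': 54, 'y': 21}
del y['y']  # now {'b': 54}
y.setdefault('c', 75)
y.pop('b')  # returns 54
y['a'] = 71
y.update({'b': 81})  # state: {'c': 75, 'a': 71, 'b': 81}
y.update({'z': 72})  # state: {'c': 75, 'a': 71, 'b': 81, 'z': 72}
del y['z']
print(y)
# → {'c': 75, 'a': 71, 'b': 81}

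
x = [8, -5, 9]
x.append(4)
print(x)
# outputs [8, -5, 9, 4]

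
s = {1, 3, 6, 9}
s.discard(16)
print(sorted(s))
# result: [1, 3, 6, 9]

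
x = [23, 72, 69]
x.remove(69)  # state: [23, 72]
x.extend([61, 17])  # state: [23, 72, 61, 17]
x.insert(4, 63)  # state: [23, 72, 61, 17, 63]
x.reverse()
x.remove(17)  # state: [63, 61, 72, 23]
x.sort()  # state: [23, 61, 63, 72]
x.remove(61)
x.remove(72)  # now [23, 63]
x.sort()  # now [23, 63]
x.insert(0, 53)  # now [53, 23, 63]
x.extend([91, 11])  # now [53, 23, 63, 91, 11]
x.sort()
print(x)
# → [11, 23, 53, 63, 91]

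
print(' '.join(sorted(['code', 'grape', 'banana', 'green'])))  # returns banana code grape green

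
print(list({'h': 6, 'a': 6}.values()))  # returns [6, 6]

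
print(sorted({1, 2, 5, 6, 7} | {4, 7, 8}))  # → [1, 2, 4, 5, 6, 7, 8]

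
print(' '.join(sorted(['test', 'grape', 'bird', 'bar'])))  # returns bar bird grape test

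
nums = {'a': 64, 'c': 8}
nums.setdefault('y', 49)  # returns 49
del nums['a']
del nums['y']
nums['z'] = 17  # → {'c': 8, 'z': 17}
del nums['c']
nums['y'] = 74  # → {'z': 17, 'y': 74}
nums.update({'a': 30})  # {'z': 17, 'y': 74, 'a': 30}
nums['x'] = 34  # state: {'z': 17, 'y': 74, 'a': 30, 'x': 34}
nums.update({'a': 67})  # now {'z': 17, 'y': 74, 'a': 67, 'x': 34}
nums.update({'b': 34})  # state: {'z': 17, 'y': 74, 'a': 67, 'x': 34, 'b': 34}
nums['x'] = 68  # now {'z': 17, 'y': 74, 'a': 67, 'x': 68, 'b': 34}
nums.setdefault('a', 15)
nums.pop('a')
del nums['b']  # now {'z': 17, 'y': 74, 'x': 68}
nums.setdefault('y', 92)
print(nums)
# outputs {'z': 17, 'y': 74, 'x': 68}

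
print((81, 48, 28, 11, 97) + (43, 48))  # (81, 48, 28, 11, 97, 43, 48)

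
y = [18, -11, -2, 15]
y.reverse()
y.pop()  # 18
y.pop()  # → -11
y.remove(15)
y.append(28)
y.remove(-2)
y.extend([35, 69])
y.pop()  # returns 69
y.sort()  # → [28, 35]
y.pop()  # 35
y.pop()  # 28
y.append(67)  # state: [67]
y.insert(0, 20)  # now [20, 67]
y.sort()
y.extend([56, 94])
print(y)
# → [20, 67, 56, 94]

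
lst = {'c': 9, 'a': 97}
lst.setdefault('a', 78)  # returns 97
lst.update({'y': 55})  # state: {'c': 9, 'a': 97, 'y': 55}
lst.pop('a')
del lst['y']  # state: {'c': 9}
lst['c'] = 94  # {'c': 94}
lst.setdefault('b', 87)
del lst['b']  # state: {'c': 94}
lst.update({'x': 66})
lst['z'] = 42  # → {'c': 94, 'x': 66, 'z': 42}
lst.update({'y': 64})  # {'c': 94, 'x': 66, 'z': 42, 'y': 64}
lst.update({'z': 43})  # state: {'c': 94, 'x': 66, 'z': 43, 'y': 64}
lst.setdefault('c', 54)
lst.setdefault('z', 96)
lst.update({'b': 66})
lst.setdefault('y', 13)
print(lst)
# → {'c': 94, 'x': 66, 'z': 43, 'y': 64, 'b': 66}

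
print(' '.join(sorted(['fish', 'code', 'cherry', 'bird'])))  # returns bird cherry code fish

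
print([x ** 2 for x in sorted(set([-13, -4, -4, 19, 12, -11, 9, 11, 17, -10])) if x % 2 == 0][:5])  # [100, 16, 144]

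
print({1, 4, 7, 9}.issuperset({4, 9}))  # True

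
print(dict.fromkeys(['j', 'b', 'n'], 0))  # {'j': 0, 'b': 0, 'n': 0}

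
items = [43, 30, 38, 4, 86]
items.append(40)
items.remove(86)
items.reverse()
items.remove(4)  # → [40, 38, 30, 43]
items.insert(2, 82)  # [40, 38, 82, 30, 43]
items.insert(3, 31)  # [40, 38, 82, 31, 30, 43]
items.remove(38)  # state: [40, 82, 31, 30, 43]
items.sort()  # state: [30, 31, 40, 43, 82]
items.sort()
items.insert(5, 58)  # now [30, 31, 40, 43, 82, 58]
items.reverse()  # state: [58, 82, 43, 40, 31, 30]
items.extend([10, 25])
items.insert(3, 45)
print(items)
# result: [58, 82, 43, 45, 40, 31, 30, 10, 25]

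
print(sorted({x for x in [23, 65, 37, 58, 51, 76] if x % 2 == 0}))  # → [58, 76]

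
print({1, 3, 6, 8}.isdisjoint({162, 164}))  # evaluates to True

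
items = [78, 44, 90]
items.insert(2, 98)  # [78, 44, 98, 90]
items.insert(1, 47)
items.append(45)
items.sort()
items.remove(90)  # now [44, 45, 47, 78, 98]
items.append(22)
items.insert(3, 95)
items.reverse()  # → [22, 98, 78, 95, 47, 45, 44]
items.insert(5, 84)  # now [22, 98, 78, 95, 47, 84, 45, 44]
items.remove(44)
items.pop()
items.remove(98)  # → [22, 78, 95, 47, 84]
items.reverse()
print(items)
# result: [84, 47, 95, 78, 22]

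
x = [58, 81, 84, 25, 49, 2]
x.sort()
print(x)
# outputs [2, 25, 49, 58, 81, 84]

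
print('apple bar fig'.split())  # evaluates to ['apple', 'bar', 'fig']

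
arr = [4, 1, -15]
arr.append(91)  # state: [4, 1, -15, 91]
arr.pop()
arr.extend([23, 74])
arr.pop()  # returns 74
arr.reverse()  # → [23, -15, 1, 4]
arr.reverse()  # [4, 1, -15, 23]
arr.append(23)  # [4, 1, -15, 23, 23]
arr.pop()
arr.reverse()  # [23, -15, 1, 4]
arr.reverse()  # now [4, 1, -15, 23]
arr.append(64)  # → [4, 1, -15, 23, 64]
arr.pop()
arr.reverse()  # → [23, -15, 1, 4]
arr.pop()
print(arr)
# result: [23, -15, 1]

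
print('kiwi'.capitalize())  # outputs Kiwi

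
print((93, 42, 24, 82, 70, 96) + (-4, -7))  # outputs (93, 42, 24, 82, 70, 96, -4, -7)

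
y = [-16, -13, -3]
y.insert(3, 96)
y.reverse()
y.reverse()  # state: [-16, -13, -3, 96]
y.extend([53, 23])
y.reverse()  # [23, 53, 96, -3, -13, -16]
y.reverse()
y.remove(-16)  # [-13, -3, 96, 53, 23]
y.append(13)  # [-13, -3, 96, 53, 23, 13]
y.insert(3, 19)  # [-13, -3, 96, 19, 53, 23, 13]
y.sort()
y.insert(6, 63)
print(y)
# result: [-13, -3, 13, 19, 23, 53, 63, 96]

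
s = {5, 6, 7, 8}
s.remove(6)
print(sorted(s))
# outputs [5, 7, 8]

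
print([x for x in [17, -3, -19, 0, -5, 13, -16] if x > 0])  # [17, 13]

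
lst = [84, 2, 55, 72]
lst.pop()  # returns 72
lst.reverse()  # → [55, 2, 84]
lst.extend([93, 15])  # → [55, 2, 84, 93, 15]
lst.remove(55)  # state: [2, 84, 93, 15]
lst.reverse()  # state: [15, 93, 84, 2]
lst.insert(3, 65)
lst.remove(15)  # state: [93, 84, 65, 2]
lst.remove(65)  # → [93, 84, 2]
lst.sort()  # [2, 84, 93]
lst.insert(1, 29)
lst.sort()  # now [2, 29, 84, 93]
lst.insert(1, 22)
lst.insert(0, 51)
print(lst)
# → [51, 2, 22, 29, 84, 93]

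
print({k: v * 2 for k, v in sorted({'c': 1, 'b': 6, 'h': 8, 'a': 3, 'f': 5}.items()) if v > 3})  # {'b': 12, 'f': 10, 'h': 16}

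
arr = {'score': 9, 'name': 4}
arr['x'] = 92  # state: {'score': 9, 'name': 4, 'x': 92}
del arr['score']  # {'name': 4, 'x': 92}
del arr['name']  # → {'x': 92}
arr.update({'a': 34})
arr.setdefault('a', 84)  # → 34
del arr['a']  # {'x': 92}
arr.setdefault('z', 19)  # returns 19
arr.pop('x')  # 92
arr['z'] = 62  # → {'z': 62}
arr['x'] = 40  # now {'z': 62, 'x': 40}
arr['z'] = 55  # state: {'z': 55, 'x': 40}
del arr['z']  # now {'x': 40}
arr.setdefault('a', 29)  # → 29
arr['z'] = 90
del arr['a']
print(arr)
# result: {'x': 40, 'z': 90}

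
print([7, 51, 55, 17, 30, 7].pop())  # 7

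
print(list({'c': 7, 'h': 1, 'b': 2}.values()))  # [7, 1, 2]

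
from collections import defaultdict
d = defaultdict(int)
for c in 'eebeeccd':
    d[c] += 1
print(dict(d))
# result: {'e': 4, 'b': 1, 'c': 2, 'd': 1}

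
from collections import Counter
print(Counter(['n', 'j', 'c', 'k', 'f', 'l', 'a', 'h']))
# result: Counter({'n': 1, 'j': 1, 'c': 1, 'k': 1, 'f': 1, 'l': 1, 'a': 1, 'h': 1})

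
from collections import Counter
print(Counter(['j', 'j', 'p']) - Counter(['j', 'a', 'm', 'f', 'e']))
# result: Counter({'j': 1, 'p': 1})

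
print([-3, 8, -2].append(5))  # None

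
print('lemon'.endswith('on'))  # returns True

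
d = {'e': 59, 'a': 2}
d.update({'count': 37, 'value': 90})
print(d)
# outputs {'e': 59, 'a': 2, 'count': 37, 'value': 90}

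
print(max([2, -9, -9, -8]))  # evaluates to 2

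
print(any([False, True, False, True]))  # True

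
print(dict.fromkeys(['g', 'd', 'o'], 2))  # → {'g': 2, 'd': 2, 'o': 2}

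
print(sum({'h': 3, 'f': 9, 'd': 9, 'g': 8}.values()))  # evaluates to 29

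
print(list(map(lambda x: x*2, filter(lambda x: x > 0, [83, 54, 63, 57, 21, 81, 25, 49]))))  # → [166, 108, 126, 114, 42, 162, 50, 98]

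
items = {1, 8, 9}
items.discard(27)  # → {1, 8, 9}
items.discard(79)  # {1, 8, 9}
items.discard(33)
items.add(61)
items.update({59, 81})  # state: {1, 8, 9, 59, 61, 81}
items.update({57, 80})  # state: {1, 8, 9, 57, 59, 61, 80, 81}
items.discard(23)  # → {1, 8, 9, 57, 59, 61, 80, 81}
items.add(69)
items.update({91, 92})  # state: {1, 8, 9, 57, 59, 61, 69, 80, 81, 91, 92}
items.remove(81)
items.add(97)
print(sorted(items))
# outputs [1, 8, 9, 57, 59, 61, 69, 80, 91, 92, 97]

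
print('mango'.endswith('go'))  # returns True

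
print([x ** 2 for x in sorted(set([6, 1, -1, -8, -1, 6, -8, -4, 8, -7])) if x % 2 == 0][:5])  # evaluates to [64, 16, 36, 64]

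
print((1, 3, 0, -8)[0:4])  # (1, 3, 0, -8)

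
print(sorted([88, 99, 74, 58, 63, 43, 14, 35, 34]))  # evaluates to [14, 34, 35, 43, 58, 63, 74, 88, 99]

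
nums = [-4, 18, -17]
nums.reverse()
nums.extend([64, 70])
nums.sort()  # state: [-17, -4, 18, 64, 70]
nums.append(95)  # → [-17, -4, 18, 64, 70, 95]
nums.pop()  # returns 95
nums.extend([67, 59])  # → [-17, -4, 18, 64, 70, 67, 59]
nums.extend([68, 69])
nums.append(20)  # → [-17, -4, 18, 64, 70, 67, 59, 68, 69, 20]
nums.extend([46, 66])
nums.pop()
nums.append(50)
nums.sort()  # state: [-17, -4, 18, 20, 46, 50, 59, 64, 67, 68, 69, 70]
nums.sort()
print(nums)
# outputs [-17, -4, 18, 20, 46, 50, 59, 64, 67, 68, 69, 70]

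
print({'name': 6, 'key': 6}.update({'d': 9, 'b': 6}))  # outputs None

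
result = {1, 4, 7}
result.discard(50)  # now {1, 4, 7}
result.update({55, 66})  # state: {1, 4, 7, 55, 66}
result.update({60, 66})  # {1, 4, 7, 55, 60, 66}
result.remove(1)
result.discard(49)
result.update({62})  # {4, 7, 55, 60, 62, 66}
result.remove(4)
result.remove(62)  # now {7, 55, 60, 66}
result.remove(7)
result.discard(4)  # {55, 60, 66}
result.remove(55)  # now {60, 66}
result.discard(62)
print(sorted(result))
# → [60, 66]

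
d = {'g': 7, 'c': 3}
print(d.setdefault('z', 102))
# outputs 102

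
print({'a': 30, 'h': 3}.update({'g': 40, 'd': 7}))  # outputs None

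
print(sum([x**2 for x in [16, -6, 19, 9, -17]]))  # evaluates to 1023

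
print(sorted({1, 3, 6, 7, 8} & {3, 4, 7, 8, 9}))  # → [3, 7, 8]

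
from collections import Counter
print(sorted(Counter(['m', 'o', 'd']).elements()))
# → ['d', 'm', 'o']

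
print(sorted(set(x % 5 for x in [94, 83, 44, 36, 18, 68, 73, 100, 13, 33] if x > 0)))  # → [0, 1, 3, 4]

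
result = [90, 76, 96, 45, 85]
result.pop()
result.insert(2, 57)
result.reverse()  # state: [45, 96, 57, 76, 90]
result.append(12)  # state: [45, 96, 57, 76, 90, 12]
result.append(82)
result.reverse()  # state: [82, 12, 90, 76, 57, 96, 45]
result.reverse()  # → [45, 96, 57, 76, 90, 12, 82]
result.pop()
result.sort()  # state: [12, 45, 57, 76, 90, 96]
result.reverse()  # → [96, 90, 76, 57, 45, 12]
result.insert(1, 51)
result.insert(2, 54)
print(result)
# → [96, 51, 54, 90, 76, 57, 45, 12]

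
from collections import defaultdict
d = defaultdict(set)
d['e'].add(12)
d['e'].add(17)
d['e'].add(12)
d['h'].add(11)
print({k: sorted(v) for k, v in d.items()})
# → {'e': [12, 17], 'h': [11]}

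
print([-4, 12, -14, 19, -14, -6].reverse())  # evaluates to None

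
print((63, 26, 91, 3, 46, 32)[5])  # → 32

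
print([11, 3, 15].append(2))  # None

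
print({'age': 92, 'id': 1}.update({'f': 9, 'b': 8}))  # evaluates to None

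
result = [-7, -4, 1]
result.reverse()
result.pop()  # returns -7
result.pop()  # -4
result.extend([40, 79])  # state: [1, 40, 79]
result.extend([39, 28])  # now [1, 40, 79, 39, 28]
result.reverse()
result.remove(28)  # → [39, 79, 40, 1]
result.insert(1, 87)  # [39, 87, 79, 40, 1]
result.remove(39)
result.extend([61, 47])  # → [87, 79, 40, 1, 61, 47]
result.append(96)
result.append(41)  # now [87, 79, 40, 1, 61, 47, 96, 41]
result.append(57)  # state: [87, 79, 40, 1, 61, 47, 96, 41, 57]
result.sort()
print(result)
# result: [1, 40, 41, 47, 57, 61, 79, 87, 96]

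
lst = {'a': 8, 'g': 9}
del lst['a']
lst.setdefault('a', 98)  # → 98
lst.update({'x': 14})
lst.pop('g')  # 9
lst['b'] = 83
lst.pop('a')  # 98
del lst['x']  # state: {'b': 83}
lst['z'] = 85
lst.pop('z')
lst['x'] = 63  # {'b': 83, 'x': 63}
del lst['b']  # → {'x': 63}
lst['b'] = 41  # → {'x': 63, 'b': 41}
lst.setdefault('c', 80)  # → 80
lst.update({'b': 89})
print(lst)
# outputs {'x': 63, 'b': 89, 'c': 80}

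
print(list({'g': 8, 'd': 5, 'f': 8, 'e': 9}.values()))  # [8, 5, 8, 9]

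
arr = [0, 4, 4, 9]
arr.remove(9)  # [0, 4, 4]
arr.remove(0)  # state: [4, 4]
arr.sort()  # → [4, 4]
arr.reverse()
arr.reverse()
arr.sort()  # [4, 4]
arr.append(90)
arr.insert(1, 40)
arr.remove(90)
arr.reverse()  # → [4, 40, 4]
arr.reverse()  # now [4, 40, 4]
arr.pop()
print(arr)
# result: [4, 40]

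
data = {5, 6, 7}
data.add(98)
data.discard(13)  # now {5, 6, 7, 98}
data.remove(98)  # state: {5, 6, 7}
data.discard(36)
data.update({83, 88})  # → {5, 6, 7, 83, 88}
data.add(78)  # {5, 6, 7, 78, 83, 88}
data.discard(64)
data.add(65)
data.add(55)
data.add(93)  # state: {5, 6, 7, 55, 65, 78, 83, 88, 93}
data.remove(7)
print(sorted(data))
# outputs [5, 6, 55, 65, 78, 83, 88, 93]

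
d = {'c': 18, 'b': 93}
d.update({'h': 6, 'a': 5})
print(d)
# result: {'c': 18, 'b': 93, 'h': 6, 'a': 5}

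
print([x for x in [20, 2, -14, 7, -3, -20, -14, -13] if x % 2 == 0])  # [20, 2, -14, -20, -14]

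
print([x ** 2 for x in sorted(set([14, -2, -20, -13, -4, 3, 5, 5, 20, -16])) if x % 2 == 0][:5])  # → [400, 256, 16, 4, 196]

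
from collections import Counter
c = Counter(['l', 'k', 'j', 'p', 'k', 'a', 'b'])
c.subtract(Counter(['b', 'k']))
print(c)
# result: Counter({'l': 1, 'k': 1, 'j': 1, 'p': 1, 'a': 1, 'b': 0})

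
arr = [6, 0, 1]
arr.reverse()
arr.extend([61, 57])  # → [1, 0, 6, 61, 57]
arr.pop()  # 57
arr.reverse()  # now [61, 6, 0, 1]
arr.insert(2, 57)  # [61, 6, 57, 0, 1]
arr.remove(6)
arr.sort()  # [0, 1, 57, 61]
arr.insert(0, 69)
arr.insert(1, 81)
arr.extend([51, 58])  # [69, 81, 0, 1, 57, 61, 51, 58]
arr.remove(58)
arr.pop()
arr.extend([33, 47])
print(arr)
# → [69, 81, 0, 1, 57, 61, 33, 47]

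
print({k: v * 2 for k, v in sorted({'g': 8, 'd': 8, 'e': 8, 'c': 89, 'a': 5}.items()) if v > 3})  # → {'a': 10, 'c': 178, 'd': 16, 'e': 16, 'g': 16}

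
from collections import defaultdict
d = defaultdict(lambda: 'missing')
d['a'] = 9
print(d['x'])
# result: missing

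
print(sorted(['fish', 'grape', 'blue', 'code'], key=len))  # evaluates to ['fish', 'blue', 'code', 'grape']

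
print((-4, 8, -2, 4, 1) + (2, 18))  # (-4, 8, -2, 4, 1, 2, 18)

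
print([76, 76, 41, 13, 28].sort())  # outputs None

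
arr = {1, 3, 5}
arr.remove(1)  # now {3, 5}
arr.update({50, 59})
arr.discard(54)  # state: {3, 5, 50, 59}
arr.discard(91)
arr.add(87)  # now {3, 5, 50, 59, 87}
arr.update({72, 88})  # {3, 5, 50, 59, 72, 87, 88}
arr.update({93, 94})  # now {3, 5, 50, 59, 72, 87, 88, 93, 94}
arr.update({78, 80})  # {3, 5, 50, 59, 72, 78, 80, 87, 88, 93, 94}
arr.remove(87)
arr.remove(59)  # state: {3, 5, 50, 72, 78, 80, 88, 93, 94}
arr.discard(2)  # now {3, 5, 50, 72, 78, 80, 88, 93, 94}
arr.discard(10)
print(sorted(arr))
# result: [3, 5, 50, 72, 78, 80, 88, 93, 94]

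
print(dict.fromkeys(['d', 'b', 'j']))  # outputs {'d': None, 'b': None, 'j': None}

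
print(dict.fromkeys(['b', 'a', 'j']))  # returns {'b': None, 'a': None, 'j': None}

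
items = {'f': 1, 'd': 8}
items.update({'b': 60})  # {'f': 1, 'd': 8, 'b': 60}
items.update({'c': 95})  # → {'f': 1, 'd': 8, 'b': 60, 'c': 95}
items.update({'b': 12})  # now {'f': 1, 'd': 8, 'b': 12, 'c': 95}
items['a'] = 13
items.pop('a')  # 13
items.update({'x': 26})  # {'f': 1, 'd': 8, 'b': 12, 'c': 95, 'x': 26}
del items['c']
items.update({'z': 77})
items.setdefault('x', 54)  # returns 26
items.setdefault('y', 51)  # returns 51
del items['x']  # {'f': 1, 'd': 8, 'b': 12, 'z': 77, 'y': 51}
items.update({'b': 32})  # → {'f': 1, 'd': 8, 'b': 32, 'z': 77, 'y': 51}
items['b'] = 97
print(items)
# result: {'f': 1, 'd': 8, 'b': 97, 'z': 77, 'y': 51}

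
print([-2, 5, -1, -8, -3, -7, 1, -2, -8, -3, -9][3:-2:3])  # [-8, 1]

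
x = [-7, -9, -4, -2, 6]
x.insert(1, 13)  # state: [-7, 13, -9, -4, -2, 6]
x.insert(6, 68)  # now [-7, 13, -9, -4, -2, 6, 68]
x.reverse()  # [68, 6, -2, -4, -9, 13, -7]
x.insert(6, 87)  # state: [68, 6, -2, -4, -9, 13, 87, -7]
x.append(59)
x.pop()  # 59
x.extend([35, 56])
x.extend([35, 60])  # [68, 6, -2, -4, -9, 13, 87, -7, 35, 56, 35, 60]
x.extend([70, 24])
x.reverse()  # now [24, 70, 60, 35, 56, 35, -7, 87, 13, -9, -4, -2, 6, 68]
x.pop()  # 68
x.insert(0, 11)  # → [11, 24, 70, 60, 35, 56, 35, -7, 87, 13, -9, -4, -2, 6]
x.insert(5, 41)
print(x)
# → [11, 24, 70, 60, 35, 41, 56, 35, -7, 87, 13, -9, -4, -2, 6]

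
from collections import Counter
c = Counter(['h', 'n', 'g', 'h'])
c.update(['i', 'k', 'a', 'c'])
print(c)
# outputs Counter({'h': 2, 'n': 1, 'g': 1, 'i': 1, 'k': 1, 'a': 1, 'c': 1})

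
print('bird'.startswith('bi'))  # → True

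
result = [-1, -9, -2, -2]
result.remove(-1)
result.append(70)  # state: [-9, -2, -2, 70]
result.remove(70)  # [-9, -2, -2]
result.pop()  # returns -2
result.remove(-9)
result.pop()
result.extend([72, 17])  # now [72, 17]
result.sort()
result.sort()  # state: [17, 72]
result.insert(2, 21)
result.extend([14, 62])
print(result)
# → [17, 72, 21, 14, 62]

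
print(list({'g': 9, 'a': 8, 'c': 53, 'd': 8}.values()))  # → [9, 8, 53, 8]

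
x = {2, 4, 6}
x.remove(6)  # {2, 4}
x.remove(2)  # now {4}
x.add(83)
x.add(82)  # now {4, 82, 83}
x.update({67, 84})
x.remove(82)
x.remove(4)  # {67, 83, 84}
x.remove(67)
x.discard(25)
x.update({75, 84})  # {75, 83, 84}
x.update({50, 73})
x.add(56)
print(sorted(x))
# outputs [50, 56, 73, 75, 83, 84]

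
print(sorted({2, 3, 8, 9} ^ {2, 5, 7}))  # [3, 5, 7, 8, 9]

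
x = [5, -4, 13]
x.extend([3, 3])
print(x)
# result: [5, -4, 13, 3, 3]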